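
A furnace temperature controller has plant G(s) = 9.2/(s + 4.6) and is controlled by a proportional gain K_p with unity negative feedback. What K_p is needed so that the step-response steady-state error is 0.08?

Steady-state error for a unit step on this type-0 loop is 1/(1 + K_p·G(0)).
G(0) = 2. Require 1/(1 + K_p·2) = 0.08, so 1 + 2·K_p = 12.5.
K_p = (12.5 − 1)/2 = 5.75.

K_p = 5.75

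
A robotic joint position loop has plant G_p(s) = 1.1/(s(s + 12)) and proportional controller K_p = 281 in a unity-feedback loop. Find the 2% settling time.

Closed-loop characteristic equation: s² + 12s + 309.1 = 0, so ω_n = 17.58 rad/s and ζ = 12/(2·17.58) = 0.3413.
2% settling time T_s ≈ 4/(ζω_n) = 4/6 = 0.667 s.

T_s ≈ 0.667 s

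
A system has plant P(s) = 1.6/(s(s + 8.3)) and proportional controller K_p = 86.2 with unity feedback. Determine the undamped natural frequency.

With unity feedback the closed-loop characteristic equation is s² + 8.3s + 86.2·1.6 = s² + 8.3s + 137.9 = 0.
Matching s² + 2ζω_n s + ω_n²: ω_n = √137.9 = 11.74 rad/s and 2ζω_n = 8.3, so ζ = 8.3/(2·11.74) = 0.353.

ω_n = 11.7 rad/s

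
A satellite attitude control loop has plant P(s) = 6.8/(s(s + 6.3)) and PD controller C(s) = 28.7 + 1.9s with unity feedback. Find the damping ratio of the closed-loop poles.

Forward path: (28.7 + 1.9s)·6.8/(s(s+6.3)). The closed-loop characteristic equation is s² + (6.3 + 6.8·1.9)s + 6.8·28.7 = 0.
That is s² + 19.22s + 195.2 = 0, so ω_n = 13.97 rad/s and ζ = 19.22/(2·13.97) = 0.6879.

ζ = 0.688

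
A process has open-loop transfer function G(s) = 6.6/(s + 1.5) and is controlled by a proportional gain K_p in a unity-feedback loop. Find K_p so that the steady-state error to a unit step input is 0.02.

K_p = 11.1

The loop is type 0, so e_ss(step) = 1/(1 + K_pos) with K_pos = K_p·G(0).
G(0) = 4.4. Require 1/(1 + K_p·4.4) = 0.02, so 1 + 4.4·K_p = 50.
K_p = (50 − 1)/4.4 = 11.1.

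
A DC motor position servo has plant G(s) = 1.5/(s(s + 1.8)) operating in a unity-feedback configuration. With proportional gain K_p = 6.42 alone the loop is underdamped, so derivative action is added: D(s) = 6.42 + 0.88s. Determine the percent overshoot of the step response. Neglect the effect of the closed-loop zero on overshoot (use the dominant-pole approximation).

16.1%

Forward path: (6.42 + 0.88s)·1.5/(s(s+1.8)). The closed-loop characteristic equation is s² + (1.8 + 1.5·0.88)s + 1.5·6.42 = 0.
That is s² + 3.12s + 9.63 = 0, so ω_n = 3.103 rad/s and ζ = 3.12/(2·3.103) = 0.5027.
%OS = 100·exp(−πζ/√(1−ζ²)) = 16.1%.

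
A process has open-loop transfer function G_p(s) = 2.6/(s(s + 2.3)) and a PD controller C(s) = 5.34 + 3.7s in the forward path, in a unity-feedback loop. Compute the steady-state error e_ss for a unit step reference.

0

The open loop C(s)G_p(s) has a pole at the origin (type 1), so the static position error constant is infinite and e_ss = 1/(1+∞) = 0.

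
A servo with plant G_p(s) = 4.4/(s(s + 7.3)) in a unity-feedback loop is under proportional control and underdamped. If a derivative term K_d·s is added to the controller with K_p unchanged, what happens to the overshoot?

With PD the characteristic equation becomes s² + (a + K·K_d)s + K·K_p = 0; the damping term grows, ζ rises, overshoot falls.

decrease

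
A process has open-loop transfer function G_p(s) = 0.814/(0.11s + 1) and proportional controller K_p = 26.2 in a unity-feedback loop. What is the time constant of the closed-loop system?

τ = 0.00493 s

Closed loop: T(s) = K_p·G_p/(1+K_p·G_p) = 21.33/(0.11s + 1 + 21.33), with pole at s = −(1 + 21.33)/0.11 = −203.
Closed-loop time constant τ = 1/203 = 0.00493 s.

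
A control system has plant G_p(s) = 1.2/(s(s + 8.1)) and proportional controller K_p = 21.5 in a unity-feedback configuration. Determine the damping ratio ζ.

ζ = 0.797

1 + K_p·G_p(s) = 0 gives s² + 8.1s + 25.8 = 0.
So ω_n² = 25.8 ⇒ ω_n = 5.079 rad/s, and ζ = 8.1/(2ω_n) = 0.797.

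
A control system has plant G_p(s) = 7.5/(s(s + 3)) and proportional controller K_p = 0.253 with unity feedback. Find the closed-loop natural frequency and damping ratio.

The closed-loop denominator is s(s+3) + 0.253·7.5 = s² + 3s + 1.897.
Matching s² + 2ζω_n s + ω_n²: ω_n = √1.897 = 1.377 rad/s and 2ζω_n = 3, so ζ = 3/(2·1.377) = 1.09.

ω_n = 1.38 rad/s, ζ = 1.09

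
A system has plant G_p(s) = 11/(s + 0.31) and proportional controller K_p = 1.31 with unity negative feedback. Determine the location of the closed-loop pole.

s = -14.72

Closed-loop transfer function: T(s) = K_p·G_p(s)/(1 + K_p·G_p(s)) = 14.41/(s + 0.31 + 14.41) = 14.41/(s + 14.72).
The closed-loop pole is at s = −14.72.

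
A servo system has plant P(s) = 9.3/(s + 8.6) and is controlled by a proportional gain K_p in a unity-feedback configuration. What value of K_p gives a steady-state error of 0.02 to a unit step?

Steady-state error for a unit step on this type-0 loop is 1/(1 + K_p·P(0)).
P(0) = 1.081. Require 1/(1 + K_p·1.081) = 0.02, so 1 + 1.081·K_p = 50.
K_p = (50 − 1)/1.081 = 45.3.

K_p = 45.3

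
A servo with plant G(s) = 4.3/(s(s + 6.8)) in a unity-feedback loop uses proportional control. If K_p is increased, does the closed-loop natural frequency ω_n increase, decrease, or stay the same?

increase

ω_n = √(4.3·K_p), which grows with K_p.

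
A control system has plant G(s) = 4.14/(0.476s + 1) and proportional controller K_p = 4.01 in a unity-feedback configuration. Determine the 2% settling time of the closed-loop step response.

Closed loop: T(s) = K_p·G/(1+K_p·G) = 16.6/(0.476s + 1 + 16.6), with pole at s = −(1 + 16.6)/0.476 = −36.98.
τ = 1/36.98 = 0.02704 s, so 2% settling time ≈ 4τ = 0.108 s.

T_s ≈ 0.108 s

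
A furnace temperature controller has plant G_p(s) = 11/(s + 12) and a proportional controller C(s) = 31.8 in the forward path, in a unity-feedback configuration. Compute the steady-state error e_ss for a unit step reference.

0.0332

The loop is type 0. Static position error constant K_pos = C(0)·G_p(0) = 31.8·0.9167 = 29.15.
Steady-state error to a unit step: e_ss = 1/(1+K_pos) = 1/30.15 = 0.0332.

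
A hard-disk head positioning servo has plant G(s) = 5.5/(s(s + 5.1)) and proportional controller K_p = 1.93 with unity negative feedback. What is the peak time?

T_p = 1.55 s

The closed-loop denominator s² + 5.1s + 10.62 gives ω_n = √10.62 = 3.258 and ζ = 5.1/(2ω_n) = 0.7827.
Damped frequency ω_d = ω_n√(1−ζ²) = 2.028 rad/s, so peak time T_p = π/ω_d = 1.55 s.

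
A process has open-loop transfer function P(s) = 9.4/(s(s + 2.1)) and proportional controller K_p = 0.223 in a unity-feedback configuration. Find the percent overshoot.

The closed-loop denominator s² + 2.1s + 2.096 gives ω_n = √2.096 = 1.448 and ζ = 2.1/(2ω_n) = 0.7252.
%OS = 100·exp(−πζ/√(1−ζ²)) = 100·exp(−π·0.7252/√0.474) = 3.65%.

3.65%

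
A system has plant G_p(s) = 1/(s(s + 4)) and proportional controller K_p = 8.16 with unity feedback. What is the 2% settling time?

T_s ≈ 2 s

Closed-loop characteristic equation: s² + 4s + 8.16 = 0, so ω_n = 2.857 rad/s and ζ = 4/(2·2.857) = 0.7001.
2% settling time T_s ≈ 4/(ζω_n) = 4/2 = 2 s.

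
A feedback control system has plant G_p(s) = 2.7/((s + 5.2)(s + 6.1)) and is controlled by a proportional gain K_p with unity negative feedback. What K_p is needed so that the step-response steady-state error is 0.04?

K_p = 282

The loop is type 0, so e_ss(step) = 1/(1 + K_pos) with K_pos = K_p·G_p(0).
G_p(0) = 0.08512. Require 1/(1 + K_p·0.08512) = 0.04, so 1 + 0.08512·K_p = 25.
K_p = (25 − 1)/0.08512 = 282.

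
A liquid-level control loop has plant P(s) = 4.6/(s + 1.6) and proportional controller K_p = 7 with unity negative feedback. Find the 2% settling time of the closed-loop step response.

Closed-loop transfer function: T(s) = K_p·P(s)/(1 + K_p·P(s)) = 32.2/(s + 1.6 + 32.2) = 32.2/(s + 33.8).
Time constant τ = 1/33.8 = 0.02959 s, so the 2% settling time is about 4τ = 0.118 s.

T_s ≈ 0.118 s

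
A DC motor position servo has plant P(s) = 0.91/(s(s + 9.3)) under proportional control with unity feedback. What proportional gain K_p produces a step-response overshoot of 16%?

From %OS = 100·exp(−πζ/√(1−ζ²)) = 16%, ζ = −ln(0.16)/√(π²+ln²(0.16)) = 0.5039.
Characteristic equation s² + 9.3s + 0.91K_p = 0 gives ζ = 9.3/(2√(0.91K_p)).
Setting ζ = 0.5039: √(0.91K_p) = 9.3/(2·0.5039) = 9.229, so K_p = 85.17/0.91 = 93.6.

K_p = 93.6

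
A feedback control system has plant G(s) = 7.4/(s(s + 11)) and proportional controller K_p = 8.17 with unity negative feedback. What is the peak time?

T_p = 0.572 s

The closed-loop denominator s² + 11s + 60.46 gives ω_n = √60.46 = 7.775 and ζ = 11/(2ω_n) = 0.7074.
Damped frequency ω_d = ω_n√(1−ζ²) = 5.496 rad/s, so peak time T_p = π/ω_d = 0.572 s.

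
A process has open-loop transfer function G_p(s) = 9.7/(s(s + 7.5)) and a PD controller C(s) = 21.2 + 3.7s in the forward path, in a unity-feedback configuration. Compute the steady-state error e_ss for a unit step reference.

The open loop C(s)G_p(s) has a pole at the origin (type 1), so the static position error constant is infinite and e_ss = 1/(1+∞) = 0.

0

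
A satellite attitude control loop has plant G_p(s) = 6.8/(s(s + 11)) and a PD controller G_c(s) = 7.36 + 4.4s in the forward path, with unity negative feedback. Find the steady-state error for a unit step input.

0

The open loop G_c(s)G_p(s) has a pole at the origin (type 1), so the static position error constant is infinite and e_ss = 1/(1+∞) = 0.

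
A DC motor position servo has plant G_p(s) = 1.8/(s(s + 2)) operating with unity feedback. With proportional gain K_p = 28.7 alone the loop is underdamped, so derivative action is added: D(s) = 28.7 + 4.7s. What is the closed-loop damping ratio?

Forward path: (28.7 + 4.7s)·1.8/(s(s+2)). The closed-loop characteristic equation is s² + (2 + 1.8·4.7)s + 1.8·28.7 = 0.
That is s² + 10.46s + 51.66 = 0, so ω_n = 7.187 rad/s and ζ = 10.46/(2·7.187) = 0.7277.

ζ = 0.728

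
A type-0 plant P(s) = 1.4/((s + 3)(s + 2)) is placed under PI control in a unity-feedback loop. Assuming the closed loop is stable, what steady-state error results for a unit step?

The PI controller's integrator makes the forward path type 1, so e_ss to a step is zero.

0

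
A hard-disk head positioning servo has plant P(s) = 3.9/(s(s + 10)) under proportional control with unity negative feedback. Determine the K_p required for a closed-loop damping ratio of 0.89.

Closed-loop characteristic equation: s² + 10s + K_p·3.9 = 0.
So ω_n = √(3.9K_p) and 2ζω_n = 10, giving ζ = 10/(2√(3.9K_p)).
Setting ζ = 0.89: √(3.9K_p) = 10/(2·0.89) = 5.618, so K_p = 31.56/3.9 = 8.09.

K_p = 8.09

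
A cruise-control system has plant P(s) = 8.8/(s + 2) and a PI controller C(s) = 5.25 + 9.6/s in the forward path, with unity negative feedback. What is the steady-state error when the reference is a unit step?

0

The open loop C(s)P(s) has a pole at the origin (type 1), so the static position error constant is infinite and e_ss = 1/(1+∞) = 0.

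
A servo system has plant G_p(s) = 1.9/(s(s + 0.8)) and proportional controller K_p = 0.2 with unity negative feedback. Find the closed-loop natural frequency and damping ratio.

ω_n = 0.616 rad/s, ζ = 0.649

1 + K_p·G_p(s) = 0 gives s² + 0.8s + 0.38 = 0.
Matching s² + 2ζω_n s + ω_n²: ω_n = √0.38 = 0.6164 rad/s and 2ζω_n = 0.8, so ζ = 0.8/(2·0.6164) = 0.649.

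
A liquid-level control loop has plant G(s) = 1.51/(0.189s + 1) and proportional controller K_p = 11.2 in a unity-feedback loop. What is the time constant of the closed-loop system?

Closed loop: T(s) = K_p·G/(1+K_p·G) = 16.91/(0.189s + 1 + 16.91), with pole at s = −(1 + 16.91)/0.189 = −94.77.
Closed-loop time constant τ = 1/94.77 = 0.0106 s.

τ = 0.0106 s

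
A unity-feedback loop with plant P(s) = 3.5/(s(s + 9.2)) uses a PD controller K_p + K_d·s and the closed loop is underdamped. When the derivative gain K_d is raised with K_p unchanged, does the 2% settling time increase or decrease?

decrease

Characteristic equation s² + (9.2 + 3.5K_d)s + 3.5K_p = 0: raising K_d increases ζω_n = (9.2+3.5K_d)/2 while the loop stays underdamped, so T_s ≈ 4/(ζω_n) decreases.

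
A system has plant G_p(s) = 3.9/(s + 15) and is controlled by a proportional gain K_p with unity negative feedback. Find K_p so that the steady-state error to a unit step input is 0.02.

The loop is type 0, so e_ss(step) = 1/(1 + K_pos) with K_pos = K_p·G_p(0).
G_p(0) = 0.26. Require 1/(1 + K_p·0.26) = 0.02, so 1 + 0.26·K_p = 50.
K_p = (50 − 1)/0.26 = 188.

K_p = 188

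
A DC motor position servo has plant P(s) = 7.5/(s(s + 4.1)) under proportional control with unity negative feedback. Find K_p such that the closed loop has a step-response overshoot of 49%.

From %OS = 100·exp(−πζ/√(1−ζ²)) = 49%, ζ = −ln(0.49)/√(π²+ln²(0.49)) = 0.2214.
Characteristic equation s² + 4.1s + 7.5K_p = 0 gives ζ = 4.1/(2√(7.5K_p)).
Setting ζ = 0.2214: √(7.5K_p) = 4.1/(2·0.2214) = 9.258, so K_p = 85.71/7.5 = 11.4.

K_p = 11.4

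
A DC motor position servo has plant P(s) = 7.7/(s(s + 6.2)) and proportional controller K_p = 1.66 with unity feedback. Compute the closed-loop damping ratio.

The closed-loop denominator is s(s+6.2) + 1.66·7.7 = s² + 6.2s + 12.78.
So ω_n² = 12.78 ⇒ ω_n = 3.575 rad/s, and ζ = 6.2/(2ω_n) = 0.867.

ζ = 0.867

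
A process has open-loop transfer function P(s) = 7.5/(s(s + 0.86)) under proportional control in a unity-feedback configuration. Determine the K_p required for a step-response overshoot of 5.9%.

K_p = 0.055

From %OS = 100·exp(−πζ/√(1−ζ²)) = 5.9%, ζ = −ln(0.059)/√(π²+ln²(0.059)) = 0.6693.
Characteristic equation s² + 0.86s + 7.5K_p = 0 gives ζ = 0.86/(2√(7.5K_p)).
Setting ζ = 0.6693: √(7.5K_p) = 0.86/(2·0.6693) = 0.6424, so K_p = 0.4127/7.5 = 0.055.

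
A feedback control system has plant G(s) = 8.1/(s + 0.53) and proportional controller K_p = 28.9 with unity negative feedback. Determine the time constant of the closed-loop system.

τ = 0.00426 s

Closed-loop transfer function: T(s) = K_p·G(s)/(1 + K_p·G(s)) = 234.1/(s + 0.53 + 234.1) = 234.1/(s + 234.6).
Time constant τ = 1/234.6 = 0.00426 s.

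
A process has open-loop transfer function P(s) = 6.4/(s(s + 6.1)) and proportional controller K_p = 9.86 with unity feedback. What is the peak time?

T_p = 0.428 s

Closed-loop characteristic equation: s² + 6.1s + 63.1 = 0, so ω_n = 7.944 rad/s and ζ = 6.1/(2·7.944) = 0.3839.
Damped frequency ω_d = ω_n√(1−ζ²) = 7.335 rad/s, so peak time T_p = π/ω_d = 0.428 s.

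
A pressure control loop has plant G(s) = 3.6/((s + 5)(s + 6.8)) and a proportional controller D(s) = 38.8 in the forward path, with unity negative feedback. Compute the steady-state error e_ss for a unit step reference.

0.196

The loop is type 0. Static position error constant K_pos = D(0)·G(0) = 38.8·0.1059 = 4.108.
Steady-state error to a unit step: e_ss = 1/(1+K_pos) = 1/5.108 = 0.196.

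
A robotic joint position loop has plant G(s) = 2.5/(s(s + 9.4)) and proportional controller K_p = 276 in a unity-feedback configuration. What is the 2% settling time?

T_s ≈ 0.851 s

Closed-loop characteristic equation: s² + 9.4s + 690 = 0, so ω_n = 26.27 rad/s and ζ = 9.4/(2·26.27) = 0.1789.
2% settling time T_s ≈ 4/(ζω_n) = 4/4.7 = 0.851 s.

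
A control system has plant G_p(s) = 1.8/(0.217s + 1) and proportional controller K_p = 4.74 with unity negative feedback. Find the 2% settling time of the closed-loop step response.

Closed loop: T(s) = K_p·G_p/(1+K_p·G_p) = 8.532/(0.217s + 1 + 8.532), with pole at s = −(1 + 8.532)/0.217 = −43.93.
τ = 1/43.93 = 0.02277 s, so 2% settling time ≈ 4τ = 0.0911 s.

T_s ≈ 0.0911 s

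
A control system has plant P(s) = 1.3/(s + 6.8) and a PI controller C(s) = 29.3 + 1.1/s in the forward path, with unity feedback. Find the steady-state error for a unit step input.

The open loop C(s)P(s) has a pole at the origin (type 1), so the static position error constant is infinite and e_ss = 1/(1+∞) = 0.

0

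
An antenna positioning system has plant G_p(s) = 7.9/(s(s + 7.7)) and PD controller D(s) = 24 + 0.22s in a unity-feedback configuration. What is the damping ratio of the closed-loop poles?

Forward path: (24 + 0.22s)·7.9/(s(s+7.7)). The closed-loop characteristic equation is s² + (7.7 + 7.9·0.22)s + 7.9·24 = 0.
That is s² + 9.438s + 189.6 = 0, so ω_n = 13.77 rad/s and ζ = 9.438/(2·13.77) = 0.3427.

ζ = 0.343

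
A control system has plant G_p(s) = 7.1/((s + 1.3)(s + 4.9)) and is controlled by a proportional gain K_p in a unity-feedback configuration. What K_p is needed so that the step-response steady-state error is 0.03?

K_p = 29

For a type-0 loop with proportional control, e_ss = 1/(1 + K_p·G_p(0)).
G_p(0) = 1.115. Require 1/(1 + K_p·1.115) = 0.03, so 1 + 1.115·K_p = 33.33.
K_p = (33.33 − 1)/1.115 = 29.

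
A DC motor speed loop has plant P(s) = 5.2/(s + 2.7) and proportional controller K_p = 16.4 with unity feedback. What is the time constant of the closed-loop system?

τ = 0.0114 s

Closed-loop transfer function: T(s) = K_p·P(s)/(1 + K_p·P(s)) = 85.28/(s + 2.7 + 85.28) = 85.28/(s + 87.98).
Time constant τ = 1/87.98 = 0.0114 s.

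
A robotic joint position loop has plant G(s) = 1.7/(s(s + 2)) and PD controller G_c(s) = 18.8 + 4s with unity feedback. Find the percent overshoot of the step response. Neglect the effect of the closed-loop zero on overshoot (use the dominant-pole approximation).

2.04%

Forward path: (18.8 + 4s)·1.7/(s(s+2)). The closed-loop characteristic equation is s² + (2 + 1.7·4)s + 1.7·18.8 = 0.
That is s² + 8.8s + 31.96 = 0, so ω_n = 5.653 rad/s and ζ = 8.8/(2·5.653) = 0.7783.
%OS = 100·exp(−πζ/√(1−ζ²)) = 2.04%.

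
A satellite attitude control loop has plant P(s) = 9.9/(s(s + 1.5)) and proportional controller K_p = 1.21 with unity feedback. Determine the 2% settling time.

Closed-loop characteristic equation: s² + 1.5s + 11.98 = 0, so ω_n = 3.461 rad/s and ζ = 1.5/(2·3.461) = 0.2167.
2% settling time T_s ≈ 4/(ζω_n) = 4/0.75 = 5.33 s.

T_s ≈ 5.33 s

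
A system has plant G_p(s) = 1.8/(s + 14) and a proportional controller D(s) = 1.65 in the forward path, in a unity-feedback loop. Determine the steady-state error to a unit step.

0.825

The loop is type 0. Static position error constant K_pos = D(0)·G_p(0) = 1.65·0.1286 = 0.2121.
Steady-state error to a unit step: e_ss = 1/(1+K_pos) = 1/1.212 = 0.825.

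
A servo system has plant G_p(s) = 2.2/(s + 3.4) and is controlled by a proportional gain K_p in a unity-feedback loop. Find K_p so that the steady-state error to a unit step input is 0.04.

Steady-state error for a unit step on this type-0 loop is 1/(1 + K_p·G_p(0)).
G_p(0) = 0.6471. Require 1/(1 + K_p·0.6471) = 0.04, so 1 + 0.6471·K_p = 25.
K_p = (25 − 1)/0.6471 = 37.1.

K_p = 37.1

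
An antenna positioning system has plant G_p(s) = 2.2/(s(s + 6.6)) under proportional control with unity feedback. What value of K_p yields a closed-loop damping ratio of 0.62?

Closed-loop characteristic equation: s² + 6.6s + K_p·2.2 = 0.
So ω_n = √(2.2K_p) and 2ζω_n = 6.6, giving ζ = 6.6/(2√(2.2K_p)).
Setting ζ = 0.62: √(2.2K_p) = 6.6/(2·0.62) = 5.323, so K_p = 28.33/2.2 = 12.9.

K_p = 12.9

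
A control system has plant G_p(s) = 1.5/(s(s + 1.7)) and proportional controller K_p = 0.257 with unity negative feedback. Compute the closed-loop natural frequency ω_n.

ω_n = 0.621 rad/s

With unity feedback the closed-loop characteristic equation is s² + 1.7s + 0.257·1.5 = s² + 1.7s + 0.3855 = 0.
Matching s² + 2ζω_n s + ω_n²: ω_n = √0.3855 = 0.6209 rad/s and 2ζω_n = 1.7, so ζ = 1.7/(2·0.6209) = 1.37.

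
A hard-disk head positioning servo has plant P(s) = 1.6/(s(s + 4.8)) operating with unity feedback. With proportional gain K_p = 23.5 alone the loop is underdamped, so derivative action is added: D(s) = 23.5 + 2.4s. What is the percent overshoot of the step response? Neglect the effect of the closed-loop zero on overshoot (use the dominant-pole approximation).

4.42%

Forward path: (23.5 + 2.4s)·1.6/(s(s+4.8)). The closed-loop characteristic equation is s² + (4.8 + 1.6·2.4)s + 1.6·23.5 = 0.
That is s² + 8.64s + 37.6 = 0, so ω_n = 6.132 rad/s and ζ = 8.64/(2·6.132) = 0.7045.
%OS = 100·exp(−πζ/√(1−ζ²)) = 4.42%.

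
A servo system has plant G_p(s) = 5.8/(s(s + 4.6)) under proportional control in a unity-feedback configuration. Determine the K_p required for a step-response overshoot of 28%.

From %OS = 100·exp(−πζ/√(1−ζ²)) = 28%, ζ = −ln(0.28)/√(π²+ln²(0.28)) = 0.3755.
Characteristic equation s² + 4.6s + 5.8K_p = 0 gives ζ = 4.6/(2√(5.8K_p)).
Setting ζ = 0.3755: √(5.8K_p) = 4.6/(2·0.3755) = 6.125, so K_p = 37.51/5.8 = 6.47.

K_p = 6.47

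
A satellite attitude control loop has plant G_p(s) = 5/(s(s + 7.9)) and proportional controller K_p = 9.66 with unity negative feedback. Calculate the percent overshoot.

11.4%

From 1 + K_pG_p(s) = 0: s² + 7.9s + 48.3 = 0 ⇒ ω_n = 6.95, ζ = 0.5684.
%OS = 100·exp(−πζ/√(1−ζ²)) = 100·exp(−π·0.5684/√0.677) = 11.4%.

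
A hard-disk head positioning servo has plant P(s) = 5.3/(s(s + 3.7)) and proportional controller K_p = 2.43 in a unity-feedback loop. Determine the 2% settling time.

From 1 + K_pP(s) = 0: s² + 3.7s + 12.88 = 0 ⇒ ω_n = 3.589, ζ = 0.5155.
2% settling time T_s ≈ 4/(ζω_n) = 4/1.85 = 2.16 s.

T_s ≈ 2.16 s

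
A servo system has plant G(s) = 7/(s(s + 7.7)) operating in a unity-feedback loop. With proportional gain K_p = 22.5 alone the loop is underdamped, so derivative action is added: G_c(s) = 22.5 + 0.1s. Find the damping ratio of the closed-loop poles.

ζ = 0.335

Forward path: (22.5 + 0.1s)·7/(s(s+7.7)). The closed-loop characteristic equation is s² + (7.7 + 7·0.1)s + 7·22.5 = 0.
That is s² + 8.4s + 157.5 = 0, so ω_n = 12.55 rad/s and ζ = 8.4/(2·12.55) = 0.3347.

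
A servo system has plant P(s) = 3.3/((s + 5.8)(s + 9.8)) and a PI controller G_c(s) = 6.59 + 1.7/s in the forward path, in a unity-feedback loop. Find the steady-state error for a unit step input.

0

The open loop G_c(s)P(s) has a pole at the origin (type 1), so the static position error constant is infinite and e_ss = 1/(1+∞) = 0.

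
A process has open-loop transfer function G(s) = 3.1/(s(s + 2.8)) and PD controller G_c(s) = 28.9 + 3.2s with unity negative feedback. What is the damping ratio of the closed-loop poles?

Forward path: (28.9 + 3.2s)·3.1/(s(s+2.8)). The closed-loop characteristic equation is s² + (2.8 + 3.1·3.2)s + 3.1·28.9 = 0.
That is s² + 12.72s + 89.59 = 0, so ω_n = 9.465 rad/s and ζ = 12.72/(2·9.465) = 0.6719.

ζ = 0.672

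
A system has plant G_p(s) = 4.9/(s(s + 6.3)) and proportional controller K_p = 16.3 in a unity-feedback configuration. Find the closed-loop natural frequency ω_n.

The closed-loop denominator is s(s+6.3) + 16.3·4.9 = s² + 6.3s + 79.87.
Matching s² + 2ζω_n s + ω_n²: ω_n = √79.87 = 8.937 rad/s and 2ζω_n = 6.3, so ζ = 6.3/(2·8.937) = 0.352.

ω_n = 8.94 rad/s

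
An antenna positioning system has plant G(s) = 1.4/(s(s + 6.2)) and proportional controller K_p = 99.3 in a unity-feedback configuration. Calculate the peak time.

Closed-loop characteristic equation: s² + 6.2s + 139 = 0, so ω_n = 11.79 rad/s and ζ = 6.2/(2·11.79) = 0.2629.
Damped frequency ω_d = ω_n√(1−ζ²) = 11.38 rad/s, so peak time T_p = π/ω_d = 0.276 s.

T_p = 0.276 s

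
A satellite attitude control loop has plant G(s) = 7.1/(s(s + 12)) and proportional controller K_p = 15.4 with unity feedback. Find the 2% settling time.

From 1 + K_pG(s) = 0: s² + 12s + 109.3 = 0 ⇒ ω_n = 10.46, ζ = 0.5738.
2% settling time T_s ≈ 4/(ζω_n) = 4/6 = 0.667 s.

T_s ≈ 0.667 s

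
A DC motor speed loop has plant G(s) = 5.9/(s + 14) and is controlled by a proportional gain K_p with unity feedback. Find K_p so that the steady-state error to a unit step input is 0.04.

The loop is type 0, so e_ss(step) = 1/(1 + K_pos) with K_pos = K_p·G(0).
G(0) = 0.4214. Require 1/(1 + K_p·0.4214) = 0.04, so 1 + 0.4214·K_p = 25.
K_p = (25 − 1)/0.4214 = 56.9.

K_p = 56.9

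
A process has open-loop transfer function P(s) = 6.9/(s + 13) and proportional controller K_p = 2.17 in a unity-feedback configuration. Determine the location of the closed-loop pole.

s = -27.97

Closed-loop transfer function: T(s) = K_p·P(s)/(1 + K_p·P(s)) = 14.97/(s + 13 + 14.97) = 14.97/(s + 27.97).
The closed-loop pole is at s = −27.97.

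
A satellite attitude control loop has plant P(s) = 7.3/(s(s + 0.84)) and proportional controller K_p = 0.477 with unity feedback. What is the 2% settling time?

Closed-loop characteristic equation: s² + 0.84s + 3.482 = 0, so ω_n = 1.866 rad/s and ζ = 0.84/(2·1.866) = 0.2251.
2% settling time T_s ≈ 4/(ζω_n) = 4/0.42 = 9.52 s.

T_s ≈ 9.52 s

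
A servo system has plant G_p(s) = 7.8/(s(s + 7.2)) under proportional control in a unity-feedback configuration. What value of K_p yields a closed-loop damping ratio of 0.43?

K_p = 8.99

Closed-loop characteristic equation: s² + 7.2s + K_p·7.8 = 0.
So ω_n = √(7.8K_p) and 2ζω_n = 7.2, giving ζ = 7.2/(2√(7.8K_p)).
Setting ζ = 0.43: √(7.8K_p) = 7.2/(2·0.43) = 8.372, so K_p = 70.09/7.8 = 8.99.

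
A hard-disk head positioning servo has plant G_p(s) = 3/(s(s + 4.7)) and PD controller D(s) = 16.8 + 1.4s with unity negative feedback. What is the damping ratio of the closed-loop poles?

ζ = 0.627

Forward path: (16.8 + 1.4s)·3/(s(s+4.7)). The closed-loop characteristic equation is s² + (4.7 + 3·1.4)s + 3·16.8 = 0.
That is s² + 8.9s + 50.4 = 0, so ω_n = 7.099 rad/s and ζ = 8.9/(2·7.099) = 0.6268.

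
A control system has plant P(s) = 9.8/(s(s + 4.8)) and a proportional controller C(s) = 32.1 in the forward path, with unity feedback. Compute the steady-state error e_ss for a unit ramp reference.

The loop has one pole at the origin (type 1). Velocity error constant K_v = lim_{s→0} s·C(s)P(s) = 32.1·9.8/4.8 = 65.54.
Steady-state error to a unit ramp: e_ss = 1/K_v = 0.0153.

0.0153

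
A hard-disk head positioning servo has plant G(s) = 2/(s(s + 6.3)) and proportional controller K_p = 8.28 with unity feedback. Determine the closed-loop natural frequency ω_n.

1 + K_p·G(s) = 0 gives s² + 6.3s + 16.56 = 0.
So ω_n² = 16.56 ⇒ ω_n = 4.069 rad/s, and ζ = 6.3/(2ω_n) = 0.774.

ω_n = 4.07 rad/s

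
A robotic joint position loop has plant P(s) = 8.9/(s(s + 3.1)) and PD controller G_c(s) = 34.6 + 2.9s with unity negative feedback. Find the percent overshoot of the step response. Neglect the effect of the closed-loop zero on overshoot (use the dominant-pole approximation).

1.04%

Forward path: (34.6 + 2.9s)·8.9/(s(s+3.1)). The closed-loop characteristic equation is s² + (3.1 + 8.9·2.9)s + 8.9·34.6 = 0.
That is s² + 28.91s + 307.9 = 0, so ω_n = 17.55 rad/s and ζ = 28.91/(2·17.55) = 0.8237.
%OS = 100·exp(−πζ/√(1−ζ²)) = 1.04%.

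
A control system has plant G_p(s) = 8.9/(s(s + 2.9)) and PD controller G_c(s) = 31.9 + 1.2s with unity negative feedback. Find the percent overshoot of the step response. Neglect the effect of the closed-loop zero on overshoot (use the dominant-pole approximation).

Forward path: (31.9 + 1.2s)·8.9/(s(s+2.9)). The closed-loop characteristic equation is s² + (2.9 + 8.9·1.2)s + 8.9·31.9 = 0.
That is s² + 13.58s + 283.9 = 0, so ω_n = 16.85 rad/s and ζ = 13.58/(2·16.85) = 0.403.
%OS = 100·exp(−πζ/√(1−ζ²)) = 25.1%.

25.1%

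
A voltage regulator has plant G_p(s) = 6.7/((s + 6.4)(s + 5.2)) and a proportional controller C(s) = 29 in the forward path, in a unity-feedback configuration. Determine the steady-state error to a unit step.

The loop is type 0. Static position error constant K_pos = C(0)·G_p(0) = 29·0.2013 = 5.838.
Steady-state error to a unit step: e_ss = 1/(1+K_pos) = 1/6.838 = 0.146.

0.146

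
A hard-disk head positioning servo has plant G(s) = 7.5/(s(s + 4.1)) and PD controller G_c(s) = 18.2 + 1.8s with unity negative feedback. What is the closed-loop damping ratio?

Forward path: (18.2 + 1.8s)·7.5/(s(s+4.1)). The closed-loop characteristic equation is s² + (4.1 + 7.5·1.8)s + 7.5·18.2 = 0.
That is s² + 17.6s + 136.5 = 0, so ω_n = 11.68 rad/s and ζ = 17.6/(2·11.68) = 0.7532.

ζ = 0.753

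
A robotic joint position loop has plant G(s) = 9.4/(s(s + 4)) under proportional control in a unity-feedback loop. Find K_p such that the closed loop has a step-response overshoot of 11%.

From %OS = 100·exp(−πζ/√(1−ζ²)) = 11%, ζ = −ln(0.11)/√(π²+ln²(0.11)) = 0.5749.
Characteristic equation s² + 4s + 9.4K_p = 0 gives ζ = 4/(2√(9.4K_p)).
Setting ζ = 0.5749: √(9.4K_p) = 4/(2·0.5749) = 3.479, so K_p = 12.1/9.4 = 1.29.

K_p = 1.29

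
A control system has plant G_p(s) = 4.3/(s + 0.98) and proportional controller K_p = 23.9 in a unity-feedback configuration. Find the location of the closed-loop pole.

s = -103.8

Closed-loop transfer function: T(s) = K_p·G_p(s)/(1 + K_p·G_p(s)) = 102.8/(s + 0.98 + 102.8) = 102.8/(s + 103.8).
The closed-loop pole is at s = −103.8.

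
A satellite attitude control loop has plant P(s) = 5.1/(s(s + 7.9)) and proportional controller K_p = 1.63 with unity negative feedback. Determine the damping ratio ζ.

1 + K_p·P(s) = 0 gives s² + 7.9s + 8.313 = 0.
Matching s² + 2ζω_n s + ω_n²: ω_n = √8.313 = 2.883 rad/s and 2ζω_n = 7.9, so ζ = 7.9/(2·2.883) = 1.37.

ζ = 1.37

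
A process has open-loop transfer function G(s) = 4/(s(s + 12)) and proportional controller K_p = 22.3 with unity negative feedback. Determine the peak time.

T_p = 0.431 s

From 1 + K_pG(s) = 0: s² + 12s + 89.2 = 0 ⇒ ω_n = 9.445, ζ = 0.6353.
Damped frequency ω_d = ω_n√(1−ζ²) = 7.294 rad/s, so peak time T_p = π/ω_d = 0.431 s.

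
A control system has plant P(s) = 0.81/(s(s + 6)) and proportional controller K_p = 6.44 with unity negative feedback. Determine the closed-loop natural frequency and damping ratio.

With unity feedback the closed-loop characteristic equation is s² + 6s + 6.44·0.81 = s² + 6s + 5.216 = 0.
So ω_n² = 5.216 ⇒ ω_n = 2.284 rad/s, and ζ = 6/(2ω_n) = 1.31.

ω_n = 2.28 rad/s, ζ = 1.31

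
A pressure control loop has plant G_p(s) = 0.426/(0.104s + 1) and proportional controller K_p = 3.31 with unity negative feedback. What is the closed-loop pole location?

s = -23.17

Closed loop: T(s) = K_p·G_p/(1+K_p·G_p) = 1.41/(0.104s + 1 + 1.41), with pole at s = −(1 + 1.41)/0.104 = −23.17.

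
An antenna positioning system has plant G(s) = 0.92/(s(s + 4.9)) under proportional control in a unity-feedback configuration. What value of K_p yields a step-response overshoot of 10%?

K_p = 18.7

From %OS = 100·exp(−πζ/√(1−ζ²)) = 10%, ζ = −ln(0.1)/√(π²+ln²(0.1)) = 0.5912.
Characteristic equation s² + 4.9s + 0.92K_p = 0 gives ζ = 4.9/(2√(0.92K_p)).
Setting ζ = 0.5912: √(0.92K_p) = 4.9/(2·0.5912) = 4.144, so K_p = 17.18/0.92 = 18.7.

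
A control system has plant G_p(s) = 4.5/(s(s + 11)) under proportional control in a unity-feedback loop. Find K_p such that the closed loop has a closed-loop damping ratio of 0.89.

Closed-loop characteristic equation: s² + 11s + K_p·4.5 = 0.
So ω_n = √(4.5K_p) and 2ζω_n = 11, giving ζ = 11/(2√(4.5K_p)).
Setting ζ = 0.89: √(4.5K_p) = 11/(2·0.89) = 6.18, so K_p = 38.19/4.5 = 8.49.

K_p = 8.49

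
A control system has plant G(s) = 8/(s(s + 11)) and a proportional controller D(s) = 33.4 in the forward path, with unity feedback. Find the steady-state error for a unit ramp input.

The loop has one pole at the origin (type 1). Velocity error constant K_v = lim_{s→0} s·D(s)G(s) = 33.4·8/11 = 24.29.
Steady-state error to a unit ramp: e_ss = 1/K_v = 0.0412.

0.0412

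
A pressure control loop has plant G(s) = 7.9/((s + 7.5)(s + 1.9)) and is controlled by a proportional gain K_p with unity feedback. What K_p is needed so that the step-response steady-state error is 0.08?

K_p = 20.7

The loop is type 0, so e_ss(step) = 1/(1 + K_pos) with K_pos = K_p·G(0).
G(0) = 0.5544. Require 1/(1 + K_p·0.5544) = 0.08, so 1 + 0.5544·K_p = 12.5.
K_p = (12.5 − 1)/0.5544 = 20.7.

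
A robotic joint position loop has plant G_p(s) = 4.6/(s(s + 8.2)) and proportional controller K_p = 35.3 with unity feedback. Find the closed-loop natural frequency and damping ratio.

ω_n = 12.7 rad/s, ζ = 0.322

The closed-loop denominator is s(s+8.2) + 35.3·4.6 = s² + 8.2s + 162.4.
So ω_n² = 162.4 ⇒ ω_n = 12.74 rad/s, and ζ = 8.2/(2ω_n) = 0.322.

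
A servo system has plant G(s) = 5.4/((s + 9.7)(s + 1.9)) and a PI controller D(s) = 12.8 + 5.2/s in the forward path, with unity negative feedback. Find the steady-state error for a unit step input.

The open loop D(s)G(s) has a pole at the origin (type 1), so the static position error constant is infinite and e_ss = 1/(1+∞) = 0.

0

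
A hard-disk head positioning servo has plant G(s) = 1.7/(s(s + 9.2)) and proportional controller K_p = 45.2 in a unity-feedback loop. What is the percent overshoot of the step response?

14.4%

From 1 + K_pG(s) = 0: s² + 9.2s + 76.84 = 0 ⇒ ω_n = 8.766, ζ = 0.5248.
%OS = 100·exp(−πζ/√(1−ζ²)) = 100·exp(−π·0.5248/√0.7246) = 14.4%.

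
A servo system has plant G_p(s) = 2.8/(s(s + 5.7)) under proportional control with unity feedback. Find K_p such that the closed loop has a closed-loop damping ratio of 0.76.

K_p = 5.02

Closed-loop characteristic equation: s² + 5.7s + K_p·2.8 = 0.
So ω_n = √(2.8K_p) and 2ζω_n = 5.7, giving ζ = 5.7/(2√(2.8K_p)).
Setting ζ = 0.76: √(2.8K_p) = 5.7/(2·0.76) = 3.75, so K_p = 14.06/2.8 = 5.02.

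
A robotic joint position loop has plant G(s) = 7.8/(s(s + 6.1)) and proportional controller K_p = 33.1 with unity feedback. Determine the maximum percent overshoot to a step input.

54.5%

The closed-loop denominator s² + 6.1s + 258.2 gives ω_n = √258.2 = 16.07 and ζ = 6.1/(2ω_n) = 0.1898.
%OS = 100·exp(−πζ/√(1−ζ²)) = 100·exp(−π·0.1898/√0.964) = 54.5%.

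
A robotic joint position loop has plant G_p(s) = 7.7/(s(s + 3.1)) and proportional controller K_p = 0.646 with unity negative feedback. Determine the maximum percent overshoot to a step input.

From 1 + K_pG_p(s) = 0: s² + 3.1s + 4.974 = 0 ⇒ ω_n = 2.23, ζ = 0.695.
%OS = 100·exp(−πζ/√(1−ζ²)) = 100·exp(−π·0.695/√0.517) = 4.8%.

4.8%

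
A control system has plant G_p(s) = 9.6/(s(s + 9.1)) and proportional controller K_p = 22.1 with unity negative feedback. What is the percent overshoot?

The closed-loop denominator s² + 9.1s + 212.2 gives ω_n = √212.2 = 14.57 and ζ = 9.1/(2ω_n) = 0.3124.
%OS = 100·exp(−πζ/√(1−ζ²)) = 100·exp(−π·0.3124/√0.9024) = 35.6%.

35.6%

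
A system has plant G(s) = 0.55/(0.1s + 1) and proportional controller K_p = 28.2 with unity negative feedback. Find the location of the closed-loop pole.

Closed loop: T(s) = K_p·G/(1+K_p·G) = 15.51/(0.1s + 1 + 15.51), with pole at s = −(1 + 15.51)/0.1 = −165.1.

s = -165.1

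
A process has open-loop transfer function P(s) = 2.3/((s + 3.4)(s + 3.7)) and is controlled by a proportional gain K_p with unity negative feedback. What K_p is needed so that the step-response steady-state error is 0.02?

K_p = 268

Steady-state error for a unit step on this type-0 loop is 1/(1 + K_p·P(0)).
P(0) = 0.1828. Require 1/(1 + K_p·0.1828) = 0.02, so 1 + 0.1828·K_p = 50.
K_p = (50 − 1)/0.1828 = 268.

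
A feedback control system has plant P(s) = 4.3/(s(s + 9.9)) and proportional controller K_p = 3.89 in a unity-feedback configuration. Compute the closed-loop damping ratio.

1 + K_p·P(s) = 0 gives s² + 9.9s + 16.73 = 0.
So ω_n² = 16.73 ⇒ ω_n = 4.09 rad/s, and ζ = 9.9/(2ω_n) = 1.21.

ζ = 1.21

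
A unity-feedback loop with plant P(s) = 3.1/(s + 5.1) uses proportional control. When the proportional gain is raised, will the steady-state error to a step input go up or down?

The position error constant K_pos = K_p·P(0) grows with K_p, and e_ss = 1/(1+K_pos) falls.

decrease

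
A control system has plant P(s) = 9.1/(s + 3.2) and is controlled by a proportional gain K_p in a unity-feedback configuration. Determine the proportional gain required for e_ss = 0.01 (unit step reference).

K_p = 34.8

The loop is type 0, so e_ss(step) = 1/(1 + K_pos) with K_pos = K_p·P(0).
P(0) = 2.844. Require 1/(1 + K_p·2.844) = 0.01, so 1 + 2.844·K_p = 100.
K_p = (100 − 1)/2.844 = 34.8.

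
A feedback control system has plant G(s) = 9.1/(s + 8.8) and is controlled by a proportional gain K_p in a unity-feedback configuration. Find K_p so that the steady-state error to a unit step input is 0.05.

K_p = 18.4

For a type-0 loop with proportional control, e_ss = 1/(1 + K_p·G(0)).
G(0) = 1.034. Require 1/(1 + K_p·1.034) = 0.05, so 1 + 1.034·K_p = 20.
K_p = (20 − 1)/1.034 = 18.4.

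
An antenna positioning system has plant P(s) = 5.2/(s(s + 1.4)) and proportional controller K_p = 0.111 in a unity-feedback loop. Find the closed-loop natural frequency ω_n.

1 + K_p·P(s) = 0 gives s² + 1.4s + 0.5772 = 0.
Matching s² + 2ζω_n s + ω_n²: ω_n = √0.5772 = 0.7597 rad/s and 2ζω_n = 1.4, so ζ = 1.4/(2·0.7597) = 0.921.

ω_n = 0.76 rad/s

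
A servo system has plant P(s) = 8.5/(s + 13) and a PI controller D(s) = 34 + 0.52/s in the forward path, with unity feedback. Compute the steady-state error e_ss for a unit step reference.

0

The open loop D(s)P(s) has a pole at the origin (type 1), so the static position error constant is infinite and e_ss = 1/(1+∞) = 0.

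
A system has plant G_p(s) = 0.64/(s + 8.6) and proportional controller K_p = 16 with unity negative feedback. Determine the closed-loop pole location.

Closed-loop transfer function: T(s) = K_p·G_p(s)/(1 + K_p·G_p(s)) = 10.24/(s + 8.6 + 10.24) = 10.24/(s + 18.84).
The closed-loop pole is at s = −18.84.

s = -18.84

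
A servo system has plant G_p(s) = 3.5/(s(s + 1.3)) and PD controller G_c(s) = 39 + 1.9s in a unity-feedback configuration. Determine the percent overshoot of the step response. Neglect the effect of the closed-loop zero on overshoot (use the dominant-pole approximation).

32.1%

Forward path: (39 + 1.9s)·3.5/(s(s+1.3)). The closed-loop characteristic equation is s² + (1.3 + 3.5·1.9)s + 3.5·39 = 0.
That is s² + 7.95s + 136.5 = 0, so ω_n = 11.68 rad/s and ζ = 7.95/(2·11.68) = 0.3402.
%OS = 100·exp(−πζ/√(1−ζ²)) = 32.1%.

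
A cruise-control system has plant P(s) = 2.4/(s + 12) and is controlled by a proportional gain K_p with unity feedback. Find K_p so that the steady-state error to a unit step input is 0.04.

For a type-0 loop with proportional control, e_ss = 1/(1 + K_p·P(0)).
P(0) = 0.2. Require 1/(1 + K_p·0.2) = 0.04, so 1 + 0.2·K_p = 25.
K_p = (25 − 1)/0.2 = 120.

K_p = 120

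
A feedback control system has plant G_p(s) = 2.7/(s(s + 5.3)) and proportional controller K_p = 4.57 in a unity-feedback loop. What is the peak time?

T_p = 1.36 s

From 1 + K_pG_p(s) = 0: s² + 5.3s + 12.34 = 0 ⇒ ω_n = 3.513, ζ = 0.7544.
Damped frequency ω_d = ω_n√(1−ζ²) = 2.306 rad/s, so peak time T_p = π/ω_d = 1.36 s.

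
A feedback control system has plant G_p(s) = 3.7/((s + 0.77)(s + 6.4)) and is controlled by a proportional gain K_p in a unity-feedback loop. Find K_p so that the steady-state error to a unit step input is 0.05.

The loop is type 0, so e_ss(step) = 1/(1 + K_pos) with K_pos = K_p·G_p(0).
G_p(0) = 0.7508. Require 1/(1 + K_p·0.7508) = 0.05, so 1 + 0.7508·K_p = 20.
K_p = (20 − 1)/0.7508 = 25.3.

K_p = 25.3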